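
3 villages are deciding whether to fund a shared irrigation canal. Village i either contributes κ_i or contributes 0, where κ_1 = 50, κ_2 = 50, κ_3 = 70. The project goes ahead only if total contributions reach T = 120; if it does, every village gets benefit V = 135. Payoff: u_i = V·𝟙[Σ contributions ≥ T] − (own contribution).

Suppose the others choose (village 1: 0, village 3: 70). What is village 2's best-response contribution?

Others' total = 70. Contributing 50 brings total to 120 ≥ 120: gain V − κ_2 = 85.
Best response: 50.

50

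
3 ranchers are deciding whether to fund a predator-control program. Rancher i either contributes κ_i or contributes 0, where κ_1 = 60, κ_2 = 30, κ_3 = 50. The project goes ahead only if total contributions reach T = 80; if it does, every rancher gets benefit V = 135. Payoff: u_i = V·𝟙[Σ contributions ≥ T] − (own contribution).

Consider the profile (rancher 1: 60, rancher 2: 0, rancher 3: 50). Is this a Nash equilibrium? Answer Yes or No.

Yes

Total = 110 ≥ 80: provided.
Rancher 1 (pledges 60, payoff 75): dropping to 0 → total 50, payoff 0. No gain.
Rancher 2 (pledges 0, payoff 135): pledging 30 → total 140, payoff 105. No gain.
Rancher 3 (pledges 50, payoff 85): dropping to 0 → total 60, payoff 0. No gain.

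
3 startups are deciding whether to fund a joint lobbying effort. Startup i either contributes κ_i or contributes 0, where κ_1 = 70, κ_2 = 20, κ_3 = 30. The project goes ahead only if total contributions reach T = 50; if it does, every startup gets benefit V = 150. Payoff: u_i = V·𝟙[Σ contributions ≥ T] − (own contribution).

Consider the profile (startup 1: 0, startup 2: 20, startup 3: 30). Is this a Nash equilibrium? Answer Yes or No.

Total = 50 ≥ 50: provided.
Startup 1 (pledges 0, payoff 150): pledging 70 → total 120, payoff 80. No gain.
Startup 2 (pledges 20, payoff 130): dropping to 0 → total 30, payoff 0. No gain.
Startup 3 (pledges 30, payoff 120): dropping to 0 → total 20, payoff 0. No gain.

Yes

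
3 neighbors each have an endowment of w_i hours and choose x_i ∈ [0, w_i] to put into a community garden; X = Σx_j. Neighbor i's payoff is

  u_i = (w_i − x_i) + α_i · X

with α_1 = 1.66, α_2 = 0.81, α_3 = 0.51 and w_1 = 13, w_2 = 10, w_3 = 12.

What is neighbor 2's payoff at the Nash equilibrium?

20.53

∂u_i/∂x_i = α_i − 1, so neighbor i contributes w_i if α_i > 1, else 0.
α_i > 1 for i ∈ {1}; NE contributions (13, 0, 0), X = 13.
u_2 = (10 − 0) + 0.81·13 = 20.53.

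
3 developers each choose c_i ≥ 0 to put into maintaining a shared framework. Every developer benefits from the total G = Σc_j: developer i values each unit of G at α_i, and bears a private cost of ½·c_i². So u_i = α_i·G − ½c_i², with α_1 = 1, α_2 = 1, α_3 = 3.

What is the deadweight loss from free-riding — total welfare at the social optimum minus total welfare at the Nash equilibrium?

Developer i's FOC: ∂u_i/∂c_i = α_i − c_i = 0, so c_i* = α_i.
NE contributions = (1, 1, 3); G = 5.
W^NE = (Σα)·G − ½Σα_i² = 5² − ½·11 = 19.5.
Planner sets c_i = Σα_j = 5 for every i, so G^SO = 3·5 = 15.
W^SO = (Σα)·G^SO − ½·3·(Σα)² = (3/2)·5² = 37.5.
Deadweight loss = W^SO − W^NE = 18.

18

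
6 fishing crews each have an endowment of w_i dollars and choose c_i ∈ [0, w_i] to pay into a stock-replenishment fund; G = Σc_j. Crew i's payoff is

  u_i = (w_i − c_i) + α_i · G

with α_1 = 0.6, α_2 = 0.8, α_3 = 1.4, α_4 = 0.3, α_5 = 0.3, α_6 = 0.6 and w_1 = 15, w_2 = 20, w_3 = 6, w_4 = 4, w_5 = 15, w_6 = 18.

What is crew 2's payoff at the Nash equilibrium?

∂u_i/∂c_i = α_i − 1, so crew i contributes w_i if α_i > 1, else 0.
α_i > 1 for i ∈ {3}; NE contributions (0, 0, 6, 0, 0, 0), G = 6.
u_2 = (20 − 0) + 0.8·6 = 24.8.

24.8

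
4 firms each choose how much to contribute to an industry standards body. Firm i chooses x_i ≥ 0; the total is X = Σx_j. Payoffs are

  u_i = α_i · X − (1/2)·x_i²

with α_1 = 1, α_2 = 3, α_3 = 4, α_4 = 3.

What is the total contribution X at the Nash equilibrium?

11

Firm i's FOC: ∂u_i/∂x_i = α_i − x_i = 0, so x_i* = α_i.
NE contributions = (1, 3, 4, 3); X = 11.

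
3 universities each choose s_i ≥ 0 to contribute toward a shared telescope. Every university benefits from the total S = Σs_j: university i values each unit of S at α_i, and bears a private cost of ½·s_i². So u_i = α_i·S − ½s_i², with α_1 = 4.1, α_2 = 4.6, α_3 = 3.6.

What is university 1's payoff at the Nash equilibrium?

42.025

University i's FOC: ∂u_i/∂s_i = α_i − s_i = 0, so s_i* = α_i.
NE contributions = (4.1, 4.6, 3.6); S = 12.3.
u_1 = α_1·S − ½·(s_1)² = 4.1·12.3 − ½·4.1² = 42.025.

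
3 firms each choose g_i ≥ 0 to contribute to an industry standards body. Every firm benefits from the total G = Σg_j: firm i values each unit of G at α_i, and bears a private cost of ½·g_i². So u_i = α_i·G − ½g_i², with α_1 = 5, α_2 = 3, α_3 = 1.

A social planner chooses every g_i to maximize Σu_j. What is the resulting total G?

Planner FOC: ∂(Σu_j)/∂g_i = (Σα_j) − g_i = 0, so g_i^SO = Σα_j = 9 for every i; G^SO = 27.

27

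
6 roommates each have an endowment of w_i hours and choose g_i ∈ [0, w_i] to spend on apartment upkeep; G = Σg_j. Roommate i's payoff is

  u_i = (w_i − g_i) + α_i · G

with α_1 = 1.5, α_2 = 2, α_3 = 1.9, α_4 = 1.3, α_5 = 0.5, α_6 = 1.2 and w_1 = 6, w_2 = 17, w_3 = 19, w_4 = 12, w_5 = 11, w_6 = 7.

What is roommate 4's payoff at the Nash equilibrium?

79.3

∂u_i/∂g_i = α_i − 1, so roommate i contributes w_i if α_i > 1, else 0.
α_i > 1 for i ∈ {1, 2, 3, 4, 6}; NE contributions (6, 17, 19, 12, 0, 7), G = 61.
u_4 = (12 − 12) + 1.3·61 = 79.3.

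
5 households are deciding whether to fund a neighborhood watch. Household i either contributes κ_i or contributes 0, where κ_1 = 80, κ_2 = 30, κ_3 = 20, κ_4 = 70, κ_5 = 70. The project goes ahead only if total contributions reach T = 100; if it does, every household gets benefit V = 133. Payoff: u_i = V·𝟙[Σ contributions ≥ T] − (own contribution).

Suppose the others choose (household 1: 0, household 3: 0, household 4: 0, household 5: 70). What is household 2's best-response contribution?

Others' total = 70. Contributing 30 brings total to 100 ≥ 100: gain V − κ_2 = 103.
Best response: 30.

30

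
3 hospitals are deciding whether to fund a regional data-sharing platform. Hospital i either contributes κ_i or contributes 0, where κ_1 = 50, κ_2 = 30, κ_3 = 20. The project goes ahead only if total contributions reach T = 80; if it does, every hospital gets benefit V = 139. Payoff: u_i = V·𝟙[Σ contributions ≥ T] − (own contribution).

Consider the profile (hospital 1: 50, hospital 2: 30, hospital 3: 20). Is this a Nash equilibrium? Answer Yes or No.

No

Total = 100 ≥ 80: provided.
Hospital 1 (pledges 50, payoff 89): dropping to 0 → total 50, payoff 0. No gain.
Hospital 2 (pledges 30, payoff 109): dropping to 0 → total 70, payoff 0. No gain.
Hospital 3 (pledges 20, payoff 119): dropping to 0 → total 80, payoff 139. Profitable deviation.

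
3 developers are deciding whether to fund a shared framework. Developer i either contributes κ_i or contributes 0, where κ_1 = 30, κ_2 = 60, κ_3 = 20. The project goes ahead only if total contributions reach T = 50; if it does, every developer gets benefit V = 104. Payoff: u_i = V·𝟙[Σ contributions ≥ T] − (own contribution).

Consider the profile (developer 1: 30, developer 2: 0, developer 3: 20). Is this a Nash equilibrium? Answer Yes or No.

Total = 50 ≥ 50: provided.
Developer 1 (pledges 30, payoff 74): dropping to 0 → total 20, payoff 0. No gain.
Developer 2 (pledges 0, payoff 104): pledging 60 → total 110, payoff 44. No gain.
Developer 3 (pledges 20, payoff 84): dropping to 0 → total 30, payoff 0. No gain.

Yes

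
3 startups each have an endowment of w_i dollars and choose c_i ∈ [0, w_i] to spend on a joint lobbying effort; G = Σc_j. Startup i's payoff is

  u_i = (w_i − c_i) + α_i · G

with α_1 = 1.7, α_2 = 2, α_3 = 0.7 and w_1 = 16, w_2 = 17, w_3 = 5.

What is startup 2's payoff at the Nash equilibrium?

66

∂u_i/∂c_i = α_i − 1, so startup i contributes w_i if α_i > 1, else 0.
α_i > 1 for i ∈ {1, 2}; NE contributions (16, 17, 0), G = 33.
u_2 = (17 − 17) + 2·33 = 66.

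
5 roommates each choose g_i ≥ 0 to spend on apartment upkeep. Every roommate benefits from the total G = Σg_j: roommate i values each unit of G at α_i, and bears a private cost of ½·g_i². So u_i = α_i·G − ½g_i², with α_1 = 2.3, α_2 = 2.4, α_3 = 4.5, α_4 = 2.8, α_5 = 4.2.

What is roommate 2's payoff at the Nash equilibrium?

Roommate i's FOC: ∂u_i/∂g_i = α_i − g_i = 0, so g_i* = α_i.
NE contributions = (2.3, 2.4, 4.5, 2.8, 4.2); G = 16.2.
u_2 = α_2·G − ½·(g_2)² = 2.4·16.2 − ½·2.4² = 36.

36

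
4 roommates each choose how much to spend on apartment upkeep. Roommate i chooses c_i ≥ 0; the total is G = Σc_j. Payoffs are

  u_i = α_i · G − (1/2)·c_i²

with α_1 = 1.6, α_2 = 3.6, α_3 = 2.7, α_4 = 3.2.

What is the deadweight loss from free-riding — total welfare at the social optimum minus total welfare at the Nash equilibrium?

139.735

Roommate i's FOC: ∂u_i/∂c_i = α_i − c_i = 0, so c_i* = α_i.
NE contributions = (1.6, 3.6, 2.7, 3.2); G = 11.1.
W^NE = (Σα)·G − ½Σα_i² = 11.1² − ½·33.05 = 106.685.
Planner sets c_i = Σα_j = 11.1 for every i, so G^SO = 4·11.1 = 44.4.
W^SO = (Σα)·G^SO − ½·4·(Σα)² = (4/2)·11.1² = 246.42.
Deadweight loss = W^SO − W^NE = 139.735.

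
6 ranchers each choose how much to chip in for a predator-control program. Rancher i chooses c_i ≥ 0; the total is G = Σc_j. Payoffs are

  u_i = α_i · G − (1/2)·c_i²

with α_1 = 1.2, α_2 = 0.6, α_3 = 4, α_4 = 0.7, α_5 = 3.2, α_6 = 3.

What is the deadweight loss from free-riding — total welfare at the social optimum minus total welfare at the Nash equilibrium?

341.345

Rancher i's FOC: ∂u_i/∂c_i = α_i − c_i = 0, so c_i* = α_i.
NE contributions = (1.2, 0.6, 4, 0.7, 3.2, 3); G = 12.7.
W^NE = (Σα)·G − ½Σα_i² = 12.7² − ½·37.53 = 142.525.
Planner sets c_i = Σα_j = 12.7 for every i, so G^SO = 6·12.7 = 76.2.
W^SO = (Σα)·G^SO − ½·6·(Σα)² = (6/2)·12.7² = 483.87.
Deadweight loss = W^SO − W^NE = 341.345.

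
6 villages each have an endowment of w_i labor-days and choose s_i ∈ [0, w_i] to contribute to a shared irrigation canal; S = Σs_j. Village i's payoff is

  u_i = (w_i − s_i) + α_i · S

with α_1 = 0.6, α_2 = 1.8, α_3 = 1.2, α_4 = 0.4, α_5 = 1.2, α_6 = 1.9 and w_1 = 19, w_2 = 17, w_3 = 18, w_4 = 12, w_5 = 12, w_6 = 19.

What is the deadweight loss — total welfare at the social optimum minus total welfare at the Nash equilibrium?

189.1

∂u_i/∂s_i = α_i − 1, so village i contributes w_i if α_i > 1, else 0.
α_i > 1 for i ∈ {2, 3, 5, 6}; NE contributions (0, 17, 18, 0, 12, 19), S = 66.
W^NE = Σw_i − S^NE + (Σα_i)·S^NE = 97 + 6.1·66 = 499.6.
Planner: ∂(Σu_j)/∂s_i = Σα_j − 1 = 6.1 > 0, so everyone contributes w_i; S^SO = 97, W^SO = 97 + 6.1·97 = 688.7.
Deadweight loss = 189.1.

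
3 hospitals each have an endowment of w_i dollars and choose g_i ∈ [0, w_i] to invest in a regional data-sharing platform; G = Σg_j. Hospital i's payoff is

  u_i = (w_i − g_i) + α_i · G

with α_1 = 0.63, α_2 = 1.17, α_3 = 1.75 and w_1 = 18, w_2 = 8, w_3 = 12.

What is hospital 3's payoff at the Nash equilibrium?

∂u_i/∂g_i = α_i − 1, so hospital i contributes w_i if α_i > 1, else 0.
α_i > 1 for i ∈ {2, 3}; NE contributions (0, 8, 12), G = 20.
u_3 = (12 − 12) + 1.75·20 = 35.

35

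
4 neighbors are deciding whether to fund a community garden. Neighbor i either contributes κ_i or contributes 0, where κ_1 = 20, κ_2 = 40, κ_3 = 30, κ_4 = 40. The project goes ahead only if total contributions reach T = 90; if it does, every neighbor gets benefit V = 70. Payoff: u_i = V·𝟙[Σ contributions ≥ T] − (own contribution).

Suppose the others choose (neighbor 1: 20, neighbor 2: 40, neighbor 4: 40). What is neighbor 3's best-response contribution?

0

Others' total = 100 ≥ 90; contributing adds cost 30 for no extra benefit.
Best response: 0.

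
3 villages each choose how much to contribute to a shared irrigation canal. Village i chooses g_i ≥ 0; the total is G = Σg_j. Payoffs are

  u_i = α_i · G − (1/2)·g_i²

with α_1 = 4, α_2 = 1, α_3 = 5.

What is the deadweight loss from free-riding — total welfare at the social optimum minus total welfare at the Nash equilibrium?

71

Village i's FOC: ∂u_i/∂g_i = α_i − g_i = 0, so g_i* = α_i.
NE contributions = (4, 1, 5); G = 10.
W^NE = (Σα)·G − ½Σα_i² = 10² − ½·42 = 79.
Planner sets g_i = Σα_j = 10 for every i, so G^SO = 3·10 = 30.
W^SO = (Σα)·G^SO − ½·3·(Σα)² = (3/2)·10² = 150.
Deadweight loss = W^SO − W^NE = 71.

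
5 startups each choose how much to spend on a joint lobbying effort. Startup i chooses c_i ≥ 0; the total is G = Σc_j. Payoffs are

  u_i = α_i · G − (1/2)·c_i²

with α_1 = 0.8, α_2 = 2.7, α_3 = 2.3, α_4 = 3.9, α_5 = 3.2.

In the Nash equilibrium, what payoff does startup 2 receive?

31.185

Startup i's FOC: ∂u_i/∂c_i = α_i − c_i = 0, so c_i* = α_i.
NE contributions = (0.8, 2.7, 2.3, 3.9, 3.2); G = 12.9.
u_2 = α_2·G − ½·(c_2)² = 2.7·12.9 − ½·2.7² = 31.185.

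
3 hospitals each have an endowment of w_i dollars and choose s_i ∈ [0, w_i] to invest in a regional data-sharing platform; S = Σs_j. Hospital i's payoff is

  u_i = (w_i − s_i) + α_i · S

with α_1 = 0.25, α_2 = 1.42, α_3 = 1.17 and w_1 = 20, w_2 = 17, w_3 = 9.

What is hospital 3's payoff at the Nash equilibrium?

∂u_i/∂s_i = α_i − 1, so hospital i contributes w_i if α_i > 1, else 0.
α_i > 1 for i ∈ {2, 3}; NE contributions (0, 17, 9), S = 26.
u_3 = (9 − 9) + 1.17·26 = 30.42.

30.42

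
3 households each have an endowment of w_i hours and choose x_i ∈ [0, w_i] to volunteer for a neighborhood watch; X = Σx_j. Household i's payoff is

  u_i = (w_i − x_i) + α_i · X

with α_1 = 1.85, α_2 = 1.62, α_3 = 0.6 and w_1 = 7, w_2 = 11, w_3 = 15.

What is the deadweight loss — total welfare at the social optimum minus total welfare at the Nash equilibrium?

46.05

∂u_i/∂x_i = α_i − 1, so household i contributes w_i if α_i > 1, else 0.
α_i > 1 for i ∈ {1, 2}; NE contributions (7, 11, 0), X = 18.
W^NE = Σw_i − X^NE + (Σα_i)·X^NE = 33 + 3.07·18 = 88.26.
Planner: ∂(Σu_j)/∂x_i = Σα_j − 1 = 3.07 > 0, so everyone contributes w_i; X^SO = 33, W^SO = 33 + 3.07·33 = 134.31.
Deadweight loss = 46.05.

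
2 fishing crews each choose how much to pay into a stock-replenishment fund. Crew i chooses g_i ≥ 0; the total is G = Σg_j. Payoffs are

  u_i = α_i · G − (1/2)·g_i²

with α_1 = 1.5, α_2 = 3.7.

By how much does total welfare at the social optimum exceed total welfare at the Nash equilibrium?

7.97

Crew i's FOC: ∂u_i/∂g_i = α_i − g_i = 0, so g_i* = α_i.
NE contributions = (1.5, 3.7); G = 5.2.
W^NE = (Σα)·G − ½Σα_i² = 5.2² − ½·15.94 = 19.07.
Planner sets g_i = Σα_j = 5.2 for every i, so G^SO = 2·5.2 = 10.4.
W^SO = (Σα)·G^SO − ½·2·(Σα)² = (2/2)·5.2² = 27.04.
Deadweight loss = W^SO − W^NE = 7.97.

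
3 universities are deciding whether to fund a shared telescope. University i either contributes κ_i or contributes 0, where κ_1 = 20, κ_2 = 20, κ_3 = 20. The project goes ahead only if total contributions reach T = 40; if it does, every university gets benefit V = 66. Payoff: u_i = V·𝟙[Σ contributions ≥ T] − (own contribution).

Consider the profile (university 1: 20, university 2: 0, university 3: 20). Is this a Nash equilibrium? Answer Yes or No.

Total = 40 ≥ 40: provided.
University 1 (pledges 20, payoff 46): dropping to 0 → total 20, payoff 0. No gain.
University 2 (pledges 0, payoff 66): pledging 20 → total 60, payoff 46. No gain.
University 3 (pledges 20, payoff 46): dropping to 0 → total 20, payoff 0. No gain.

Yes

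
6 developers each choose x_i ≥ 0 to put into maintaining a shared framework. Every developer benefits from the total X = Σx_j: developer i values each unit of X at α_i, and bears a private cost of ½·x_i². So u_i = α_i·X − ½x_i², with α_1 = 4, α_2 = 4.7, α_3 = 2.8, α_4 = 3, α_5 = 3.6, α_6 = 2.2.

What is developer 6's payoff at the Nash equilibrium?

Developer i's FOC: ∂u_i/∂x_i = α_i − x_i = 0, so x_i* = α_i.
NE contributions = (4, 4.7, 2.8, 3, 3.6, 2.2); X = 20.3.
u_6 = α_6·X − ½·(x_6)² = 2.2·20.3 − ½·2.2² = 42.24.

42.24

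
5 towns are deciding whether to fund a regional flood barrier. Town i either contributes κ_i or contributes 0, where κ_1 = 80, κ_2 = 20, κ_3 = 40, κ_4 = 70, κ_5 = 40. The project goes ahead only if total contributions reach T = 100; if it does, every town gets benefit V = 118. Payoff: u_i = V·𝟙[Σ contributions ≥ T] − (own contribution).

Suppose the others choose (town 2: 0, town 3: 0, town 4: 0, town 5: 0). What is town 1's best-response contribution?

Others' total = 0. Even contributing 80 gives 80 < 100: no benefit either way.
Best response: 0.

0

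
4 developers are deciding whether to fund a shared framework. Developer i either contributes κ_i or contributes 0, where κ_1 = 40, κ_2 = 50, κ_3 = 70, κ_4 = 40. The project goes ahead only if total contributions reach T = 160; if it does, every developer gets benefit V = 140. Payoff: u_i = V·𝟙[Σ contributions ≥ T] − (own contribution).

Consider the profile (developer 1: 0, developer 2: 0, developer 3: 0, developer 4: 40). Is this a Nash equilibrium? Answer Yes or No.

No

Total = 40 < 160: not provided.
Developer 1 (pledges 0, payoff 0): pledging 40 → total 80, payoff -40. No gain.
Developer 2 (pledges 0, payoff 0): pledging 50 → total 90, payoff -50. No gain.
Developer 3 (pledges 0, payoff 0): pledging 70 → total 110, payoff -70. No gain.
Developer 4 (pledges 40, payoff -40): dropping to 0 → total 0, payoff 0. Profitable deviation.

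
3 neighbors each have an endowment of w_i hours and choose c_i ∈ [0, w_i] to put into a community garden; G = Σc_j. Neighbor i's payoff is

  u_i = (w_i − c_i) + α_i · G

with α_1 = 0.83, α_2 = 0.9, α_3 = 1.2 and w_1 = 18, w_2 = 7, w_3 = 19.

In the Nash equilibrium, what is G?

19

∂u_i/∂c_i = α_i − 1, so neighbor i contributes w_i if α_i > 1, else 0.
α_i > 1 for i ∈ {3}; NE contributions (0, 0, 19), G = 19.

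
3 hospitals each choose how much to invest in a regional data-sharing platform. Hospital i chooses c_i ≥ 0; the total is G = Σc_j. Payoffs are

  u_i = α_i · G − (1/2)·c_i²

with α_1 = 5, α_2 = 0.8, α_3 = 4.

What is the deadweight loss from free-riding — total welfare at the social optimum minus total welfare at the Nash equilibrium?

Hospital i's FOC: ∂u_i/∂c_i = α_i − c_i = 0, so c_i* = α_i.
NE contributions = (5, 0.8, 4); G = 9.8.
W^NE = (Σα)·G − ½Σα_i² = 9.8² − ½·41.64 = 75.22.
Planner sets c_i = Σα_j = 9.8 for every i, so G^SO = 3·9.8 = 29.4.
W^SO = (Σα)·G^SO − ½·3·(Σα)² = (3/2)·9.8² = 144.06.
Deadweight loss = W^SO − W^NE = 68.84.

68.84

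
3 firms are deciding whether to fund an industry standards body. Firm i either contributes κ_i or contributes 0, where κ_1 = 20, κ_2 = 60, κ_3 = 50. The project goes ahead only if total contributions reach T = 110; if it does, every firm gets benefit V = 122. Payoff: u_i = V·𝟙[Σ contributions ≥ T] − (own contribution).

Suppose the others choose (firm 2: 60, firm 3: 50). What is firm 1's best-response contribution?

0

Others' total = 110 ≥ 110; contributing adds cost 20 for no extra benefit.
Best response: 0.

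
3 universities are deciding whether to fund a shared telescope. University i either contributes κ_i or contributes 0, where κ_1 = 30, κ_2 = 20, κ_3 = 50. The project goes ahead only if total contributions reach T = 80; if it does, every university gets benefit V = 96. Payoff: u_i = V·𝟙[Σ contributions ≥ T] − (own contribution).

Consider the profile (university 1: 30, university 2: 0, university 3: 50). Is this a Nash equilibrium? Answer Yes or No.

Total = 80 ≥ 80: provided.
University 1 (pledges 30, payoff 66): dropping to 0 → total 50, payoff 0. No gain.
University 2 (pledges 0, payoff 96): pledging 20 → total 100, payoff 76. No gain.
University 3 (pledges 50, payoff 46): dropping to 0 → total 30, payoff 0. No gain.

Yes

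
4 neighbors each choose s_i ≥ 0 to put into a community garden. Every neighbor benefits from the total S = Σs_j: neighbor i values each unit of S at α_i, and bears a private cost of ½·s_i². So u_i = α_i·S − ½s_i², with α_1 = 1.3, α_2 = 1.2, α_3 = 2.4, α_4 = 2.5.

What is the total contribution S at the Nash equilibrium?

7.4

Neighbor i's FOC: ∂u_i/∂s_i = α_i − s_i = 0, so s_i* = α_i.
NE contributions = (1.3, 1.2, 2.4, 2.5); S = 7.4.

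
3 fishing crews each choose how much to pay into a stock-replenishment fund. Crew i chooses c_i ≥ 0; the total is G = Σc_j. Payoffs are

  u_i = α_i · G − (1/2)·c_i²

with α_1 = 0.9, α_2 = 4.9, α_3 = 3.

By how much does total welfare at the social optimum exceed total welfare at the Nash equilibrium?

55.63

Crew i's FOC: ∂u_i/∂c_i = α_i − c_i = 0, so c_i* = α_i.
NE contributions = (0.9, 4.9, 3); G = 8.8.
W^NE = (Σα)·G − ½Σα_i² = 8.8² − ½·33.82 = 60.53.
Planner sets c_i = Σα_j = 8.8 for every i, so G^SO = 3·8.8 = 26.4.
W^SO = (Σα)·G^SO − ½·3·(Σα)² = (3/2)·8.8² = 116.16.
Deadweight loss = W^SO − W^NE = 55.63.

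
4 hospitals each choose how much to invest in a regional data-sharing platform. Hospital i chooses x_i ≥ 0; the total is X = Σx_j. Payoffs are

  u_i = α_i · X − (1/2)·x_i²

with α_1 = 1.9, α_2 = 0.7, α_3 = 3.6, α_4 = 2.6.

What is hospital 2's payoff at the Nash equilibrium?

Hospital i's FOC: ∂u_i/∂x_i = α_i − x_i = 0, so x_i* = α_i.
NE contributions = (1.9, 0.7, 3.6, 2.6); X = 8.8.
u_2 = α_2·X − ½·(x_2)² = 0.7·8.8 − ½·0.7² = 5.915.

5.915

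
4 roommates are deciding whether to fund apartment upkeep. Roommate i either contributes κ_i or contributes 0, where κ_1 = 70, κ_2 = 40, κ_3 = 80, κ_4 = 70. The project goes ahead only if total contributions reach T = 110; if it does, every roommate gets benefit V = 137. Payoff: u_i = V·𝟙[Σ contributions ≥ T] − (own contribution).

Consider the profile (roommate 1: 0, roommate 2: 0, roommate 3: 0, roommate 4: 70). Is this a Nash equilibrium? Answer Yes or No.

Total = 70 < 110: not provided.
Roommate 1 (pledges 0, payoff 0): pledging 70 → total 140, payoff 67. Profitable deviation.

No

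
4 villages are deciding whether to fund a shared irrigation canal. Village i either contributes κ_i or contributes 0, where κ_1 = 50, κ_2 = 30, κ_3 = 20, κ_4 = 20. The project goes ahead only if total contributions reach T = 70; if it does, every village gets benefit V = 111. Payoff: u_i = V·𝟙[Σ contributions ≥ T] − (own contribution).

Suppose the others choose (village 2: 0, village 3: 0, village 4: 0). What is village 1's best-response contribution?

0

Others' total = 0. Even contributing 50 gives 50 < 70: no benefit either way.
Best response: 0.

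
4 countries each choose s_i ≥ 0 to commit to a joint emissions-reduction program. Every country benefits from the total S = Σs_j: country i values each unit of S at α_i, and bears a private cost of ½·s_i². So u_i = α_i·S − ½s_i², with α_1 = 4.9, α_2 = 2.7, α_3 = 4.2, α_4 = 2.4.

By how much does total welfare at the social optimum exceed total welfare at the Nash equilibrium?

228.99

Country i's FOC: ∂u_i/∂s_i = α_i − s_i = 0, so s_i* = α_i.
NE contributions = (4.9, 2.7, 4.2, 2.4); S = 14.2.
W^NE = (Σα)·S − ½Σα_i² = 14.2² − ½·54.7 = 174.29.
Planner sets s_i = Σα_j = 14.2 for every i, so S^SO = 4·14.2 = 56.8.
W^SO = (Σα)·S^SO − ½·4·(Σα)² = (4/2)·14.2² = 403.28.
Deadweight loss = W^SO − W^NE = 228.99.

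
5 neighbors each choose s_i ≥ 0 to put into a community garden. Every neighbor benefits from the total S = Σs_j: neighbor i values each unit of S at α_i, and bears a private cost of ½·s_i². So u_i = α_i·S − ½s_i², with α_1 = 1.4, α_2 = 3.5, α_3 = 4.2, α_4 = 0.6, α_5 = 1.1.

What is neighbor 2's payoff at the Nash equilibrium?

31.675

Neighbor i's FOC: ∂u_i/∂s_i = α_i − s_i = 0, so s_i* = α_i.
NE contributions = (1.4, 3.5, 4.2, 0.6, 1.1); S = 10.8.
u_2 = α_2·S − ½·(s_2)² = 3.5·10.8 − ½·3.5² = 31.675.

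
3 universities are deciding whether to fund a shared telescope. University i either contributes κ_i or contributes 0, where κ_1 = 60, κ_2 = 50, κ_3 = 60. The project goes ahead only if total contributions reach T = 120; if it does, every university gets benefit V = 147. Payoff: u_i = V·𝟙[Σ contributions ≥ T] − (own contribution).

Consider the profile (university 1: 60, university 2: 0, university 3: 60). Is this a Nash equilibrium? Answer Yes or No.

Total = 120 ≥ 120: provided.
University 1 (pledges 60, payoff 87): dropping to 0 → total 60, payoff 0. No gain.
University 2 (pledges 0, payoff 147): pledging 50 → total 170, payoff 97. No gain.
University 3 (pledges 60, payoff 87): dropping to 0 → total 60, payoff 0. No gain.

Yes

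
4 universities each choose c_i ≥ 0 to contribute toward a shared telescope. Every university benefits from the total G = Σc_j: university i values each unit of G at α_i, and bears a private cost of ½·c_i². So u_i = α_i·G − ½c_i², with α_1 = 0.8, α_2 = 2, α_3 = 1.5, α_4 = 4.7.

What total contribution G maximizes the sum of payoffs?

Planner FOC: ∂(Σu_j)/∂c_i = (Σα_j) − c_i = 0, so c_i^SO = Σα_j = 9 for every i; G^SO = 36.

36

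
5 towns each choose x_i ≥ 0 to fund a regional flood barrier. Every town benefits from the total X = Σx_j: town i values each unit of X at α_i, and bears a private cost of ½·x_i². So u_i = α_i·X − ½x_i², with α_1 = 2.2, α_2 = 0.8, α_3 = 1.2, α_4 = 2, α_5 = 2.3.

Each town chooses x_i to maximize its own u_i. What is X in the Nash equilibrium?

Town i's FOC: ∂u_i/∂x_i = α_i − x_i = 0, so x_i* = α_i.
NE contributions = (2.2, 0.8, 1.2, 2, 2.3); X = 8.5.

8.5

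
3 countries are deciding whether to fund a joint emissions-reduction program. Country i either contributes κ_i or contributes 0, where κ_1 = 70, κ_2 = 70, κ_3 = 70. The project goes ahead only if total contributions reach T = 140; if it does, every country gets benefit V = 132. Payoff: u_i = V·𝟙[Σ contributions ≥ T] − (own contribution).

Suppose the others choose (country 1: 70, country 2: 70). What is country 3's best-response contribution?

0

Others' total = 140 ≥ 140; contributing adds cost 70 for no extra benefit.
Best response: 0.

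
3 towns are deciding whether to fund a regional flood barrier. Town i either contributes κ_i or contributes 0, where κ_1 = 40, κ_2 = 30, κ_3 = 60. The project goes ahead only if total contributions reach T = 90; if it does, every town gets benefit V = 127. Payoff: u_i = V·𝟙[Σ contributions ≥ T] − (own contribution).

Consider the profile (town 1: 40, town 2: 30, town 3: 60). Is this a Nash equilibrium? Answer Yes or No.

No

Total = 130 ≥ 90: provided.
Town 1 (pledges 40, payoff 87): dropping to 0 → total 90, payoff 127. Profitable deviation.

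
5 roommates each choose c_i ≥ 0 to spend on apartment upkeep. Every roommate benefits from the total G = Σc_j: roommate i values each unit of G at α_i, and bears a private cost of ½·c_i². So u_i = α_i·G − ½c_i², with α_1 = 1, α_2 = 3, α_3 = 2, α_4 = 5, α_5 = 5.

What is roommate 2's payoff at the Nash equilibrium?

Roommate i's FOC: ∂u_i/∂c_i = α_i − c_i = 0, so c_i* = α_i.
NE contributions = (1, 3, 2, 5, 5); G = 16.
u_2 = α_2·G − ½·(c_2)² = 3·16 − ½·3² = 43.5.

43.5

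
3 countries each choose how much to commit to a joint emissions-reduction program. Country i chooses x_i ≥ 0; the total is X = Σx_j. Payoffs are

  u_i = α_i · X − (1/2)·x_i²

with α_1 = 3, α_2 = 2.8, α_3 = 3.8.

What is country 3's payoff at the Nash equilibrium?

Country i's FOC: ∂u_i/∂x_i = α_i − x_i = 0, so x_i* = α_i.
NE contributions = (3, 2.8, 3.8); X = 9.6.
u_3 = α_3·X − ½·(x_3)² = 3.8·9.6 − ½·3.8² = 29.26.

29.26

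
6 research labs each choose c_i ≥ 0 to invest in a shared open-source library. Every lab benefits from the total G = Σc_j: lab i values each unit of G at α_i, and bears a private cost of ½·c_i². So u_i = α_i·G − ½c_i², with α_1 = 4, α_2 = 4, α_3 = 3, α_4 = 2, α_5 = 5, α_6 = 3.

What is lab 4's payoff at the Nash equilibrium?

Lab i's FOC: ∂u_i/∂c_i = α_i − c_i = 0, so c_i* = α_i.
NE contributions = (4, 4, 3, 2, 5, 3); G = 21.
u_4 = α_4·G − ½·(c_4)² = 2·21 − ½·2² = 40.

40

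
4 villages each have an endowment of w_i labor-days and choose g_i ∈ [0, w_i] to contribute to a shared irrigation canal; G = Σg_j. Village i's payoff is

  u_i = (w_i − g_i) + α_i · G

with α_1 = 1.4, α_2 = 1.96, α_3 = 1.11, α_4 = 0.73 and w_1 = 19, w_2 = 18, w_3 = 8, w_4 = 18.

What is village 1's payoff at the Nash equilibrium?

63

∂u_i/∂g_i = α_i − 1, so village i contributes w_i if α_i > 1, else 0.
α_i > 1 for i ∈ {1, 2, 3}; NE contributions (19, 18, 8, 0), G = 45.
u_1 = (19 − 19) + 1.4·45 = 63.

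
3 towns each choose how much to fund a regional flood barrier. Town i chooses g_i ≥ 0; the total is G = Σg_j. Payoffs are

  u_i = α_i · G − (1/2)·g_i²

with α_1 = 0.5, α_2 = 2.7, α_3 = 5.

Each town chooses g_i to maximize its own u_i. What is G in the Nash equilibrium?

8.2

Town i's FOC: ∂u_i/∂g_i = α_i − g_i = 0, so g_i* = α_i.
NE contributions = (0.5, 2.7, 5); G = 8.2.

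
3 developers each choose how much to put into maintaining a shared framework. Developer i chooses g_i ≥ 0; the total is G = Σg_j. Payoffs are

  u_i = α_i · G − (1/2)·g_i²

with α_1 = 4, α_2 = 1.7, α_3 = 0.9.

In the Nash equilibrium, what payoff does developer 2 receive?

9.775

Developer i's FOC: ∂u_i/∂g_i = α_i − g_i = 0, so g_i* = α_i.
NE contributions = (4, 1.7, 0.9); G = 6.6.
u_2 = α_2·G − ½·(g_2)² = 1.7·6.6 − ½·1.7² = 9.775.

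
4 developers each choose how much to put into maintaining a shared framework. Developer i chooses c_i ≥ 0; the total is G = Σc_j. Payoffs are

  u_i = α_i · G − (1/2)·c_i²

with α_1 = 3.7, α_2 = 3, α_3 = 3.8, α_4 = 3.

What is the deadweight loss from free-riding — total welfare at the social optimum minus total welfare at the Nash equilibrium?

Developer i's FOC: ∂u_i/∂c_i = α_i − c_i = 0, so c_i* = α_i.
NE contributions = (3.7, 3, 3.8, 3); G = 13.5.
W^NE = (Σα)·G − ½Σα_i² = 13.5² − ½·46.13 = 159.185.
Planner sets c_i = Σα_j = 13.5 for every i, so G^SO = 4·13.5 = 54.
W^SO = (Σα)·G^SO − ½·4·(Σα)² = (4/2)·13.5² = 364.5.
Deadweight loss = W^SO − W^NE = 205.315.

205.315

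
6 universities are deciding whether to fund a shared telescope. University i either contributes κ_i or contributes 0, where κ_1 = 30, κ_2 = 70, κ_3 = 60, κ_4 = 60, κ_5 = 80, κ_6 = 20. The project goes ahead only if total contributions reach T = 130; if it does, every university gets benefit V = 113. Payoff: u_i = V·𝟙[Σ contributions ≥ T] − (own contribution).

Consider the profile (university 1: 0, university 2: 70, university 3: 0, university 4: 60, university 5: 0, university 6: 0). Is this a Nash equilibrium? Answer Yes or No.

Total = 130 ≥ 130: provided.
University 1 (pledges 0, payoff 113): pledging 30 → total 160, payoff 83. No gain.
University 2 (pledges 70, payoff 43): dropping to 0 → total 60, payoff 0. No gain.
University 3 (pledges 0, payoff 113): pledging 60 → total 190, payoff 53. No gain.
University 4 (pledges 60, payoff 53): dropping to 0 → total 70, payoff 0. No gain.
University 5 (pledges 0, payoff 113): pledging 80 → total 210, payoff 33. No gain.
University 6 (pledges 0, payoff 113): pledging 20 → total 150, payoff 93. No gain.

Yes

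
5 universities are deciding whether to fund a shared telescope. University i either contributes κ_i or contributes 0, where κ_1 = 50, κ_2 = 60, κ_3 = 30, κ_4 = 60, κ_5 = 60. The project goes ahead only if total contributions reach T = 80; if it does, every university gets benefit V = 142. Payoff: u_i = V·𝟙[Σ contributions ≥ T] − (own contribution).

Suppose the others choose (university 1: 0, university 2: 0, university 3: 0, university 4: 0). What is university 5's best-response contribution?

0

Others' total = 0. Even contributing 60 gives 60 < 80: no benefit either way.
Best response: 0.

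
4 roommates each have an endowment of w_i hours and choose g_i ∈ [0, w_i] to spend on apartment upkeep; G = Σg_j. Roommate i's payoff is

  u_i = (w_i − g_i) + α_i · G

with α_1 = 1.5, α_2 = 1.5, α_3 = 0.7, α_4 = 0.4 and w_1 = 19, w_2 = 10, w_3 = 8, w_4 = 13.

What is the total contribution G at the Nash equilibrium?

29

∂u_i/∂g_i = α_i − 1, so roommate i contributes w_i if α_i > 1, else 0.
α_i > 1 for i ∈ {1, 2}; NE contributions (19, 10, 0, 0), G = 29.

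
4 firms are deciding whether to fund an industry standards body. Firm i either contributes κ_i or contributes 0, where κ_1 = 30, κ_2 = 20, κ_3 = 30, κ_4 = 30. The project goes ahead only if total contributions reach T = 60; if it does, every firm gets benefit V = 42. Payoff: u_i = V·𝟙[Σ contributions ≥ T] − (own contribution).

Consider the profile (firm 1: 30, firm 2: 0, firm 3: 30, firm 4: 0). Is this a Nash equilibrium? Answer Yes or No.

Total = 60 ≥ 60: provided.
Firm 1 (pledges 30, payoff 12): dropping to 0 → total 30, payoff 0. No gain.
Firm 2 (pledges 0, payoff 42): pledging 20 → total 80, payoff 22. No gain.
Firm 3 (pledges 30, payoff 12): dropping to 0 → total 30, payoff 0. No gain.
Firm 4 (pledges 0, payoff 42): pledging 30 → total 90, payoff 12. No gain.

Yes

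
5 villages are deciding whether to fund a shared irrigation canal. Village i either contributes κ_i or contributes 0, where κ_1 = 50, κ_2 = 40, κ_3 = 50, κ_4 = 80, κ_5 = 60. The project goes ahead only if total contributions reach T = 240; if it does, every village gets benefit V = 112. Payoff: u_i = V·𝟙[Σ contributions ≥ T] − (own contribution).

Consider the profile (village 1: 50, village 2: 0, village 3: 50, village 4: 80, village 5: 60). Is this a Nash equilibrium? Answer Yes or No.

Yes

Total = 240 ≥ 240: provided.
Village 1 (pledges 50, payoff 62): dropping to 0 → total 190, payoff 0. No gain.
Village 2 (pledges 0, payoff 112): pledging 40 → total 280, payoff 72. No gain.
Village 3 (pledges 50, payoff 62): dropping to 0 → total 190, payoff 0. No gain.
Village 4 (pledges 80, payoff 32): dropping to 0 → total 160, payoff 0. No gain.
Village 5 (pledges 60, payoff 52): dropping to 0 → total 180, payoff 0. No gain.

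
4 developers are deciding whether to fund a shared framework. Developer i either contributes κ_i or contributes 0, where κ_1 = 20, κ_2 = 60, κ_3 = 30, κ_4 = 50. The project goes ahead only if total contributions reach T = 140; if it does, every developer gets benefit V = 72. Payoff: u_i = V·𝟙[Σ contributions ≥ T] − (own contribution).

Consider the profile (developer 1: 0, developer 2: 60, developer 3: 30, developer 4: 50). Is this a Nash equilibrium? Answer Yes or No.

Total = 140 ≥ 140: provided.
Developer 1 (pledges 0, payoff 72): pledging 20 → total 160, payoff 52. No gain.
Developer 2 (pledges 60, payoff 12): dropping to 0 → total 80, payoff 0. No gain.
Developer 3 (pledges 30, payoff 42): dropping to 0 → total 110, payoff 0. No gain.
Developer 4 (pledges 50, payoff 22): dropping to 0 → total 90, payoff 0. No gain.

Yes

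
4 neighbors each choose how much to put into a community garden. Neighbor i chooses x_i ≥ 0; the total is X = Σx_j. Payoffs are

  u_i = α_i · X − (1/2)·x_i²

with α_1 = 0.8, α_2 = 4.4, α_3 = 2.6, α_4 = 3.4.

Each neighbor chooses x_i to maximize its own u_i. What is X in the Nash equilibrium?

11.2

Neighbor i's FOC: ∂u_i/∂x_i = α_i − x_i = 0, so x_i* = α_i.
NE contributions = (0.8, 4.4, 2.6, 3.4); X = 11.2.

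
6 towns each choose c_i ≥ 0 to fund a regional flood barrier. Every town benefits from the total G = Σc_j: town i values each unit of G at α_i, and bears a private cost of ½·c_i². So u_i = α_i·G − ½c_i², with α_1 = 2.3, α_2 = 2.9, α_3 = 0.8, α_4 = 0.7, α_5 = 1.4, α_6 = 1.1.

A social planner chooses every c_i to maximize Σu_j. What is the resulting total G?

Planner FOC: ∂(Σu_j)/∂c_i = (Σα_j) − c_i = 0, so c_i^SO = Σα_j = 9.2 for every i; G^SO = 55.2.

55.2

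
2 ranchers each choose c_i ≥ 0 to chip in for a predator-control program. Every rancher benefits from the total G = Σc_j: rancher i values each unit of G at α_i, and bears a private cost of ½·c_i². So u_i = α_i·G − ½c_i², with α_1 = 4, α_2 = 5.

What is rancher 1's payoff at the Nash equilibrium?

28

Rancher i's FOC: ∂u_i/∂c_i = α_i − c_i = 0, so c_i* = α_i.
NE contributions = (4, 5); G = 9.
u_1 = α_1·G − ½·(c_1)² = 4·9 − ½·4² = 28.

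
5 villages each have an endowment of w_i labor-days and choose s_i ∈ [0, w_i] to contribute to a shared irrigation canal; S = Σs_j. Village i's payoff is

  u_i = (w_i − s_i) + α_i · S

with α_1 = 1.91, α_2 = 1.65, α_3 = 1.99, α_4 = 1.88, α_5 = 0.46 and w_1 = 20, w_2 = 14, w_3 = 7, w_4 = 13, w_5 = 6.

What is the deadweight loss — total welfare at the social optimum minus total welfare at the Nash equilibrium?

∂u_i/∂s_i = α_i − 1, so village i contributes w_i if α_i > 1, else 0.
α_i > 1 for i ∈ {1, 2, 3, 4}; NE contributions (20, 14, 7, 13, 0), S = 54.
W^NE = Σw_i − S^NE + (Σα_i)·S^NE = 60 + 6.89·54 = 432.06.
Planner: ∂(Σu_j)/∂s_i = Σα_j − 1 = 6.89 > 0, so everyone contributes w_i; S^SO = 60, W^SO = 60 + 6.89·60 = 473.4.
Deadweight loss = 41.34.

41.34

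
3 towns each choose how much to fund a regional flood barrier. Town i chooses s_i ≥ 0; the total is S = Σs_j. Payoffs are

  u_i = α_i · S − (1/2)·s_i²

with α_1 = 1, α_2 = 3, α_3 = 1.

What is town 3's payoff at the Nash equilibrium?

4.5

Town i's FOC: ∂u_i/∂s_i = α_i − s_i = 0, so s_i* = α_i.
NE contributions = (1, 3, 1); S = 5.
u_3 = α_3·S − ½·(s_3)² = 1·5 − ½·1² = 4.5.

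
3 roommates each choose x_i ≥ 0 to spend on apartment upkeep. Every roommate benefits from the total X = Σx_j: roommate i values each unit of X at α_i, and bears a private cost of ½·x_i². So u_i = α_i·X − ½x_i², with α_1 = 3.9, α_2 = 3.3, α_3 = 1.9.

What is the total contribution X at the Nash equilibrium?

9.1

Roommate i's FOC: ∂u_i/∂x_i = α_i − x_i = 0, so x_i* = α_i.
NE contributions = (3.9, 3.3, 1.9); X = 9.1.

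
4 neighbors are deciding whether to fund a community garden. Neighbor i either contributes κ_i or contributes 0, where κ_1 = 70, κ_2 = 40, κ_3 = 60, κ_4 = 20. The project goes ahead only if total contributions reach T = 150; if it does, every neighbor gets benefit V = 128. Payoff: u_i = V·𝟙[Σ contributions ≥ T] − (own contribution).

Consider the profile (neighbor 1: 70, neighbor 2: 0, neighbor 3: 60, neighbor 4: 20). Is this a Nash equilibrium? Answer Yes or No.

Yes

Total = 150 ≥ 150: provided.
Neighbor 1 (pledges 70, payoff 58): dropping to 0 → total 80, payoff 0. No gain.
Neighbor 2 (pledges 0, payoff 128): pledging 40 → total 190, payoff 88. No gain.
Neighbor 3 (pledges 60, payoff 68): dropping to 0 → total 90, payoff 0. No gain.
Neighbor 4 (pledges 20, payoff 108): dropping to 0 → total 130, payoff 0. No gain.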